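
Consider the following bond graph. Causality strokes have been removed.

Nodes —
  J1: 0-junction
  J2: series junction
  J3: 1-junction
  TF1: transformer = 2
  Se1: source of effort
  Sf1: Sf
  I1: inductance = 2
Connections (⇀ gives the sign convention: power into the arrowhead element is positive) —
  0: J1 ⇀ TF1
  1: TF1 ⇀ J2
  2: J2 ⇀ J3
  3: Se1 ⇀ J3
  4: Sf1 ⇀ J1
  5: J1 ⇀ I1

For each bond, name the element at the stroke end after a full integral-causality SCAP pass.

bond 0 |J1
bond 1 |TF1
bond 2 |J2
bond 3 |J3
bond 4 |Sf1
bond 5 |I1

bond 3 |J3  (Se1 (Se) sets effort on bond)
bond 4 |Sf1  (Sf1 (Sf) sets flow on bond)
bond 2 |J2  (J3: last free bond brings flow in)
bond 1 |TF1  (J2: last free bond brings flow in)
bond 0 |J1  (TF1: transformer flips bond 1)
bond 5 |I1  (common-e at J1 fixed by 0)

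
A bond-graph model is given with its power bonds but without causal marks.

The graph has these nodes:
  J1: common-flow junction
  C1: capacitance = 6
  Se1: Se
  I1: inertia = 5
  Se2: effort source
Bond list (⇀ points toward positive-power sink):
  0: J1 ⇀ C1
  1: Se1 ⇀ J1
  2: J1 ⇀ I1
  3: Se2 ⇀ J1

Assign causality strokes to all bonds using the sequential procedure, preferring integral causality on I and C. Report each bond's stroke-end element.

b0 stroke→J1
b1 stroke→J1
b2 stroke→I1
b3 stroke→J1

#1 |J1  (Se1: effort source, stroke at far end)
#3 |J1  (source Se2 imposes e)
#0 |J1  (C1: C, integral causality)
#2 |I1  (J1 needs exactly one f-in)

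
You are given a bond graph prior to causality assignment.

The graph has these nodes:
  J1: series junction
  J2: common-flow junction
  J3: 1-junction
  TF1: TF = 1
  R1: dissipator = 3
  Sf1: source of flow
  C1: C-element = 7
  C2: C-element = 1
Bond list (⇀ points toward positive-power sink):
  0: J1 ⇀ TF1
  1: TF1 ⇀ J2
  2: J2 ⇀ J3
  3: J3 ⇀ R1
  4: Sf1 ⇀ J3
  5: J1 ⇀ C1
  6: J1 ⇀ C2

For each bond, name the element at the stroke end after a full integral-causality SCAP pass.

b0 →TF1
b1 →J2
b2 →J3
b3 →J3
b4 →Sf1
b5 →J1
b6 →J1

b4 →Sf1  (source Sf1 imposes f)
b2 →J3  (J3 flow already set via bond 4)
b3 →J3  (J3 flow already set via bond 4)
b1 →J2  (1-jn J2 has f-setter on 2)
b0 →TF1  (TF TF1: opposite of bond 1)
b5 →J1  (J1 flow already set via bond 0)
b6 →J1  (J1 flow already set via bond 0)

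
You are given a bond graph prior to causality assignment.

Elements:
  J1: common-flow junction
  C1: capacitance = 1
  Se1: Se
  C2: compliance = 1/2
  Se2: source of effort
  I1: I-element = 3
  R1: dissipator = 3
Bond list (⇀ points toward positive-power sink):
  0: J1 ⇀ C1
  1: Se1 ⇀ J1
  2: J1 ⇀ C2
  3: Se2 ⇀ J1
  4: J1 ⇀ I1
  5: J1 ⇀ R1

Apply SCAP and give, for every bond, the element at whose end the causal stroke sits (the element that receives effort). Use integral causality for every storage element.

b1 stroke→J1  (Se1 fixes effort; stroke away)
b3 stroke→J1  (Se2 (Se) sets effort on bond)
b0 stroke→J1  (C1 integral (e out))
b2 stroke→J1  (C2 outputs effort q/C2)
b4 stroke→I1  (prefer integral on I1)
b5 stroke→J1  (J1 flow already set via bond 4)

bond 0 |J1
bond 1 |J1
bond 2 |J1
bond 3 |J1
bond 4 |I1
bond 5 |J1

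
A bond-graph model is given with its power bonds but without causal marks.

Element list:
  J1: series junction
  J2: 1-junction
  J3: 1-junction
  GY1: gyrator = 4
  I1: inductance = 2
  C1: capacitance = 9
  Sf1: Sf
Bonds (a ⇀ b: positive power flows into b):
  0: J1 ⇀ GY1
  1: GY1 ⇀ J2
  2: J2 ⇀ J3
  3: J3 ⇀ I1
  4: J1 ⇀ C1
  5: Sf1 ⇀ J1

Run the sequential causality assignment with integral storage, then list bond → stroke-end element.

#0 stroke at J1
#1 stroke at J2
#2 stroke at J3
#3 stroke at I1
#4 stroke at J1
#5 stroke at Sf1

#5 →Sf1  (Sf1 (Sf) sets flow on bond)
#0 →J1  (J1: bond 5 brought flow, rest push out)
#4 →J1  (J1 flow already set via bond 5)
#1 →J2  (through GY1, causality inverts; strokes same side of GY1)
#2 →J3  (closing 1-jn rule on J2)
#3 →I1  (only one flow-in slot at J3)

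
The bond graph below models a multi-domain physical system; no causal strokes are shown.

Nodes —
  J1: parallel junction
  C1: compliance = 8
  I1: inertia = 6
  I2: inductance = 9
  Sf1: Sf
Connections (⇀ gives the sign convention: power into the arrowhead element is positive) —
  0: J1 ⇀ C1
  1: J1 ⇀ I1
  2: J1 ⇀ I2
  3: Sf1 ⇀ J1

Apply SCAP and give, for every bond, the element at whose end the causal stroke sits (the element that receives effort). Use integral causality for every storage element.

bond 3 stroke at Sf1  (Sf1 fixes flow; stroke at Sf1)
bond 0 stroke at J1  (C1: C, integral causality)
bond 1 stroke at I1  (common-e at J1 fixed by 0)
bond 2 stroke at I2  (0-jn J1 has e-setter on 0)

β0 stroke→J1
β1 stroke→I1
β2 stroke→I2
β3 stroke→Sf1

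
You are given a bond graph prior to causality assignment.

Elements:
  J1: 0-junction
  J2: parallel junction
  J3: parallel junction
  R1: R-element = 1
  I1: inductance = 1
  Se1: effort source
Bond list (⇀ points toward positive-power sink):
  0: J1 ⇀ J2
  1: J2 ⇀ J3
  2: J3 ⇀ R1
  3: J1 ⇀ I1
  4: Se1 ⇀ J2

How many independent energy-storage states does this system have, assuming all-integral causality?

b4 →J2  (Se1 fixes effort; stroke away)
b0 →J1  (J2 effort already set via bond 4)
b1 →J3  (common-e at J2 fixed by 4)
b2 →R1  (J3: bond 1 brought effort, rest push out)
b3 →I1  (J1: bond 0 brought effort, rest push out)

1  (I1 all integral)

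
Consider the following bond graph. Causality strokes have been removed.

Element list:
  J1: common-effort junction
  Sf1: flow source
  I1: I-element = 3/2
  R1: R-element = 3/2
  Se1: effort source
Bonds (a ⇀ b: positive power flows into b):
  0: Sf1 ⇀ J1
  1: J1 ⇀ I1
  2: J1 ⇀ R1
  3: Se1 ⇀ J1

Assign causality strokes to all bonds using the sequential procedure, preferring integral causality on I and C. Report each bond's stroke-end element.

#0 stroke at Sf1  (Sf1 (Sf) sets flow on bond)
#3 stroke at J1  (Se1 fixes effort; stroke away)
#1 stroke at I1  (J1 effort already set via bond 3)
#2 stroke at R1  (common-e at J1 fixed by 3)

#0 stroke→Sf1
#1 stroke→I1
#2 stroke→R1
#3 stroke→J1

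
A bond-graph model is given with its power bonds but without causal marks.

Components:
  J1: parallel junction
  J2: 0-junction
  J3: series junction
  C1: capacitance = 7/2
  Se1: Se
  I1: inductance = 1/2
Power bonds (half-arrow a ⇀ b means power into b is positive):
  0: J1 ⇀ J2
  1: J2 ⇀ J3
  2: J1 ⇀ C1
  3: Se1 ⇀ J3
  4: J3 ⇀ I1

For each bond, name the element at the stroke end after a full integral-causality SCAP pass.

#0 stroke at J2
#1 stroke at J3
#2 stroke at J1
#3 stroke at J3
#4 stroke at I1

β3 stroke→J3  (Se1: effort source, stroke at far end)
β2 stroke→J1  (C1: C, integral causality)
β0 stroke→J2  (common-e at J1 fixed by 2)
β1 stroke→J3  (J2: bond 0 brought effort, rest push out)
β4 stroke→I1  (J3 needs exactly one f-in)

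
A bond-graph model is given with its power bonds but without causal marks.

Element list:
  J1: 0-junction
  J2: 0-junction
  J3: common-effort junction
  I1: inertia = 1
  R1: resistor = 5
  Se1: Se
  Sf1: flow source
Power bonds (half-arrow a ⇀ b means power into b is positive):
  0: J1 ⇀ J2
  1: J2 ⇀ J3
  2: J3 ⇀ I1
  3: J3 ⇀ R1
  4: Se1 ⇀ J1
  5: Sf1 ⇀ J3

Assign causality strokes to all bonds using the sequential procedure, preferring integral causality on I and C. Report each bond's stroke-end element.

β4 →J1  (Se1 (Se) sets effort on bond)
β5 →Sf1  (source Sf1 imposes f)
β0 →J2  (J1 effort already set via bond 4)
β1 →J3  (J2: bond 0 brought effort, rest push out)
β2 →I1  (J3 effort already set via bond 1)
β3 →R1  (J3 effort already set via bond 1)

bond 0 →J2
bond 1 →J3
bond 2 →I1
bond 3 →R1
bond 4 →J1
bond 5 →Sf1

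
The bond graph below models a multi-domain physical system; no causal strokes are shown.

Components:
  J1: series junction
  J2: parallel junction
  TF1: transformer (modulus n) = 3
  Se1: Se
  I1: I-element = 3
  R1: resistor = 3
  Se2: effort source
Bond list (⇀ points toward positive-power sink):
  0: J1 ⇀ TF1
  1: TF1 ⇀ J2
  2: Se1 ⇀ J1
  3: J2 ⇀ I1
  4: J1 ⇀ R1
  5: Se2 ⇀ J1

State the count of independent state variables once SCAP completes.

β2 stroke→J1  (Se1 fixes effort; stroke away)
β5 stroke→J1  (source Se2 imposes e)
β3 stroke→I1  (prefer integral on I1)
β1 stroke→J2  (only one effort-in slot at J2)
β0 stroke→TF1  (TF1: transformer flips bond 1)
β4 stroke→J1  (1-jn J1 has f-setter on 0)

1  (I1 all integral)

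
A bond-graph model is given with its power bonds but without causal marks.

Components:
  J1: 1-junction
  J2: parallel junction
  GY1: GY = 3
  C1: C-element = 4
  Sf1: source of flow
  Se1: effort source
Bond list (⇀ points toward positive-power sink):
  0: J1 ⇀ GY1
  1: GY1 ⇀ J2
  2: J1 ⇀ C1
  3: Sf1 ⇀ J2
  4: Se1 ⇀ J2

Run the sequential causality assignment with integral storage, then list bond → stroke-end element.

#3 →Sf1  (source Sf1 imposes f)
#4 →J2  (source Se1 imposes e)
#1 →GY1  (J2: bond 4 brought effort, rest push out)
#0 →GY1  (through GY1, causality inverts; strokes same side of GY1)
#2 →J1  (common-f at J1 fixed by 0)

β0 |GY1
β1 |GY1
β2 |J1
β3 |Sf1
β4 |J2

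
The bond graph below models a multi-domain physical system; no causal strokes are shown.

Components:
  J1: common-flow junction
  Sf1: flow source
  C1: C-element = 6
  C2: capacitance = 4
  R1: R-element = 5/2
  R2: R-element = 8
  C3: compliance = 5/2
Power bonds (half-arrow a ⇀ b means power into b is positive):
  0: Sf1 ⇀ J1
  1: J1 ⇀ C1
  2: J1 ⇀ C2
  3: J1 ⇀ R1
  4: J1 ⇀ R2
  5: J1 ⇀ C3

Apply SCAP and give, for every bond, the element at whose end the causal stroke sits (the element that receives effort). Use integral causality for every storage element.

bond 0 stroke at Sf1
bond 1 stroke at J1
bond 2 stroke at J1
bond 3 stroke at J1
bond 4 stroke at J1
bond 5 stroke at J1

b0 stroke→Sf1  (Sf1: flow source, stroke at near end)
b1 stroke→J1  (J1 flow already set via bond 0)
b2 stroke→J1  (common-f at J1 fixed by 0)
b3 stroke→J1  (1-jn J1 has f-setter on 0)
b4 stroke→J1  (J1 flow already set via bond 0)
b5 stroke→J1  (J1: bond 0 brought flow, rest push out)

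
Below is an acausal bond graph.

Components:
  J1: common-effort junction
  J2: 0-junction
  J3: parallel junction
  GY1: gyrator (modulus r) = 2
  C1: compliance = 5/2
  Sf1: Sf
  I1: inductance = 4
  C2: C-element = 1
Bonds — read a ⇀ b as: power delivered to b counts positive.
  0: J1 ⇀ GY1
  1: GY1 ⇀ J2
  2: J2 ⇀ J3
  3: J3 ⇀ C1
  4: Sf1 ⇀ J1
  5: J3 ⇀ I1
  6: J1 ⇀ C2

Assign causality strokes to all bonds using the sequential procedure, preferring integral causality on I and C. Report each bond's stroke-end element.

#0 →GY1
#1 →GY1
#2 →J2
#3 →J3
#4 →Sf1
#5 →I1
#6 →J1

β4 |Sf1  (Sf1 fixes flow; stroke at Sf1)
β3 |J3  (C1 outputs effort q/C1)
β2 |J2  (0-jn J3 has e-setter on 3)
β5 |I1  (common-e at J3 fixed by 3)
β1 |GY1  (J2: bond 2 brought effort, rest push out)
β0 |GY1  (through GY1, causality inverts; strokes same side of GY1)
β6 |J1  (J1 needs exactly one e-in)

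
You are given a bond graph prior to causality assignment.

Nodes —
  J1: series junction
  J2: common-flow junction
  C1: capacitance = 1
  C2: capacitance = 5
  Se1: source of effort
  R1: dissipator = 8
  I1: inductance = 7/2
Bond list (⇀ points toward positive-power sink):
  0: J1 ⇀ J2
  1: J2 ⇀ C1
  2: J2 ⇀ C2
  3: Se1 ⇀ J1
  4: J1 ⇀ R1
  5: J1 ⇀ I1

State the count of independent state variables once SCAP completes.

β3 →J1  (Se1 fixes effort; stroke away)
β1 →J2  (C1 outputs effort q/C1)
β2 →J2  (C2: C, integral causality)
β0 →J1  (closing 1-jn rule on J2)
β5 →I1  (I1 integral (f out))
β4 →J1  (common-f at J1 fixed by 5)

3  (C1, C2, I1 all integral)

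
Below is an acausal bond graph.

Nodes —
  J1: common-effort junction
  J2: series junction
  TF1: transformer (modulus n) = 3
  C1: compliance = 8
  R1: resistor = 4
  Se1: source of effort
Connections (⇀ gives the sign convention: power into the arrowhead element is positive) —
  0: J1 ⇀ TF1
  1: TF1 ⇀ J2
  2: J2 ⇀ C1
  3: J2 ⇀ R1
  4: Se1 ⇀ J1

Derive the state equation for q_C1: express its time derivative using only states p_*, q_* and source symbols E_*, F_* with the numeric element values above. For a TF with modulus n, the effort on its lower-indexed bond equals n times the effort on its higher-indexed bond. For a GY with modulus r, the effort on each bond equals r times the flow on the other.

bond 4 stroke→J1  (source Se1 imposes e)
bond 0 stroke→TF1  (common-e at J1 fixed by 4)
bond 1 stroke→J2  (TF1: transformer flips bond 0)
bond 2 stroke→J2  (C1 integral (e out))
bond 3 stroke→R1  (J2 needs exactly one f-in)

dq_C1/dt = E_Se1/12 - q_C1/32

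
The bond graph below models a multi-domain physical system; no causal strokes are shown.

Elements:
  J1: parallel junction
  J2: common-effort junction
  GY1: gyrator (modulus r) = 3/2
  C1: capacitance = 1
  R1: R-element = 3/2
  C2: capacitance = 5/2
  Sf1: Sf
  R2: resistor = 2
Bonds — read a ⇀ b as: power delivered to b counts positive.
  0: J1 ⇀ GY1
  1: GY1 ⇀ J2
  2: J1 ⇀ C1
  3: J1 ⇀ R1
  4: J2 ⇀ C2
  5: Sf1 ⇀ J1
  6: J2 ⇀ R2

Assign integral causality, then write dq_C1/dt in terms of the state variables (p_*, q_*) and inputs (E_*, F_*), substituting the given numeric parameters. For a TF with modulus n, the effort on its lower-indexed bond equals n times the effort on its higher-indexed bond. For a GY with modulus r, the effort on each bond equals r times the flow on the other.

bond 5 stroke→Sf1  (Sf1 (Sf) sets flow on bond)
bond 2 stroke→J1  (C1 outputs effort q/C1)
bond 0 stroke→GY1  (0-jn J1 has e-setter on 2)
bond 3 stroke→R1  (J1 effort already set via bond 2)
bond 1 stroke→GY1  (through GY1, causality inverts; strokes same side of GY1)
bond 4 stroke→J2  (C2: C, integral causality)
bond 6 stroke→R2  (J2: bond 4 brought effort, rest push out)

dq_C1/dt = F_Sf1 - 2*q_C1/3 - 4*q_C2/15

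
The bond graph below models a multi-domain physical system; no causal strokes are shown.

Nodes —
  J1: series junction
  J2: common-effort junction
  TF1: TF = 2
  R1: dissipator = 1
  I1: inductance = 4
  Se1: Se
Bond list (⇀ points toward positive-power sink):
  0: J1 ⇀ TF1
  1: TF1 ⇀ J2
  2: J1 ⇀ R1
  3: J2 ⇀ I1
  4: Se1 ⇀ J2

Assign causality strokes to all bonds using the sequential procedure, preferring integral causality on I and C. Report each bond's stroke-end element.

b0 stroke at J1
b1 stroke at TF1
b2 stroke at R1
b3 stroke at I1
b4 stroke at J2

b4 stroke→J2  (source Se1 imposes e)
b1 stroke→TF1  (common-e at J2 fixed by 4)
b3 stroke→I1  (J2 effort already set via bond 4)
b0 stroke→J1  (TF1: transformer flips bond 1)
b2 stroke→R1  (closing 1-jn rule on J1)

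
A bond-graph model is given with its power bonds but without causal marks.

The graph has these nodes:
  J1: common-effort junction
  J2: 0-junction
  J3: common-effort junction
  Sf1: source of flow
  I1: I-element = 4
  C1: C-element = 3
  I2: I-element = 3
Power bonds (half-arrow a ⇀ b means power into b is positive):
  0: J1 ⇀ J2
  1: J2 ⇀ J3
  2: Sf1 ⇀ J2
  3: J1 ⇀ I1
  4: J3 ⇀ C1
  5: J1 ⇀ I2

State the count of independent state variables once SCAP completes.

bond 2 stroke→Sf1  (source Sf1 imposes f)
bond 3 stroke→I1  (prefer integral on I1)
bond 4 stroke→J3  (C1 integral (e out))
bond 1 stroke→J2  (J3: bond 4 brought effort, rest push out)
bond 0 stroke→J1  (0-jn J2 has e-setter on 1)
bond 5 stroke→I2  (common-e at J1 fixed by 0)

3  (C1, I1, I2 all integral)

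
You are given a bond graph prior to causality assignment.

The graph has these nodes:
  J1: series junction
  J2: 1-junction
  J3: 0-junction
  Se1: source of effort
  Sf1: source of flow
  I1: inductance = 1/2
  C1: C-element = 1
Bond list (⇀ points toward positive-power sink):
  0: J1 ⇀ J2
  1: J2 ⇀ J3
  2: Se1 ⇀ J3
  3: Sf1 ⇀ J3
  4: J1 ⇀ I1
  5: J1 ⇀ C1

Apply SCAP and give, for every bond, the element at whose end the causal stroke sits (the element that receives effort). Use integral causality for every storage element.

β0 |J1
β1 |J2
β2 |J3
β3 |Sf1
β4 |I1
β5 |J1

β2 →J3  (Se1 (Se) sets effort on bond)
β3 →Sf1  (source Sf1 imposes f)
β1 →J2  (J3 effort already set via bond 2)
β0 →J1  (closing 1-jn rule on J2)
β4 →I1  (prefer integral on I1)
β5 →J1  (J1 flow already set via bond 4)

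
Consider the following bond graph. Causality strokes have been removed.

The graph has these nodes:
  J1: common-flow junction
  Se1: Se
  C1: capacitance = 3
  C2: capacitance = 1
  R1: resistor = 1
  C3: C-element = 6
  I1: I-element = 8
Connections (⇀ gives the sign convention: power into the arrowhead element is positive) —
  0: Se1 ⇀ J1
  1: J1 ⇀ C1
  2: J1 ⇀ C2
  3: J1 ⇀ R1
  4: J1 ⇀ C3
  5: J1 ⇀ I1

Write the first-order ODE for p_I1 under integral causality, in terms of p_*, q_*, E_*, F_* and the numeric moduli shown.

b0 →J1  (Se1 (Se) sets effort on bond)
b1 →J1  (prefer integral on C1)
b2 →J1  (C2: C, integral causality)
b4 →J1  (C3: C, integral causality)
b5 →I1  (I1: I, integral causality)
b3 →J1  (common-f at J1 fixed by 5)

dp_I1/dt = E_Se1 - p_I1/8 - q_C1/3 - q_C2 - q_C3/6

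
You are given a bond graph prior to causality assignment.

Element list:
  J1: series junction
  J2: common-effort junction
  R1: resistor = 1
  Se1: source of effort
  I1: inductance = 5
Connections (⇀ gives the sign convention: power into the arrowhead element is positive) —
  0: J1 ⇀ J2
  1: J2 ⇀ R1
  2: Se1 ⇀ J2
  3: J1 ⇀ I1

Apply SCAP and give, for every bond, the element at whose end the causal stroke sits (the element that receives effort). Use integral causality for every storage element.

b2 stroke→J2  (source Se1 imposes e)
b0 stroke→J1  (J2: bond 2 brought effort, rest push out)
b1 stroke→R1  (J2 effort already set via bond 2)
b3 stroke→I1  (J1: last free bond brings flow in)

bond 0 |J1
bond 1 |R1
bond 2 |J2
bond 3 |I1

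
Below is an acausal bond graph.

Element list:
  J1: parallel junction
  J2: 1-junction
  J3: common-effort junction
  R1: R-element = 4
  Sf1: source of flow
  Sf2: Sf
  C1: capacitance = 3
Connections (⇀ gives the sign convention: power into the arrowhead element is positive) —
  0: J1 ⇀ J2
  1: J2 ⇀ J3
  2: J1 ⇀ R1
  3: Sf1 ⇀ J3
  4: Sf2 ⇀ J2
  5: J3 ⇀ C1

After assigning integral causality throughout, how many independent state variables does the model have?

1  (C1 all integral)

bond 3 stroke at Sf1  (source Sf1 imposes f)
bond 4 stroke at Sf2  (Sf2 fixes flow; stroke at Sf2)
bond 0 stroke at J2  (J2 flow already set via bond 4)
bond 1 stroke at J2  (1-jn J2 has f-setter on 4)
bond 5 stroke at J3  (J3 needs exactly one e-in)
bond 2 stroke at J1  (closing 0-jn rule on J1)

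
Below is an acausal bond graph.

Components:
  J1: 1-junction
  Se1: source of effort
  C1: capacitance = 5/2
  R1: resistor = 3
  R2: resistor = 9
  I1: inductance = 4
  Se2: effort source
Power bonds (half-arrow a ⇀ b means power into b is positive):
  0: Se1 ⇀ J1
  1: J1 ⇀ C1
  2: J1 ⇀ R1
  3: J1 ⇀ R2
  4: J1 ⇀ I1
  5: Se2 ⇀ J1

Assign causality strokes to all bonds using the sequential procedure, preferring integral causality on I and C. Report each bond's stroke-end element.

b0 stroke at J1
b1 stroke at J1
b2 stroke at J1
b3 stroke at J1
b4 stroke at I1
b5 stroke at J1

bond 0 stroke→J1  (source Se1 imposes e)
bond 5 stroke→J1  (Se2 (Se) sets effort on bond)
bond 1 stroke→J1  (C1 outputs effort q/C1)
bond 4 stroke→I1  (I1: I, integral causality)
bond 2 stroke→J1  (common-f at J1 fixed by 4)
bond 3 stroke→J1  (J1 flow already set via bond 4)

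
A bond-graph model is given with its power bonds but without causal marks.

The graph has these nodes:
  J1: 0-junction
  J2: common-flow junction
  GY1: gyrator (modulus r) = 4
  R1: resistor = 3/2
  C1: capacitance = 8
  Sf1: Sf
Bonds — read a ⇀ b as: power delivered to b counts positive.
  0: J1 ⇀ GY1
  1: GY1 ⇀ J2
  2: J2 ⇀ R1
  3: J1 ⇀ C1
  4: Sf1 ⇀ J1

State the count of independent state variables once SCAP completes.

1  (C1 all integral)

β4 stroke→Sf1  (Sf1: flow source, stroke at near end)
β3 stroke→J1  (C1 outputs effort q/C1)
β0 stroke→GY1  (J1: bond 3 brought effort, rest push out)
β1 stroke→GY1  (GY1: gyrator matches bond 0)
β2 stroke→J2  (J2 flow already set via bond 1)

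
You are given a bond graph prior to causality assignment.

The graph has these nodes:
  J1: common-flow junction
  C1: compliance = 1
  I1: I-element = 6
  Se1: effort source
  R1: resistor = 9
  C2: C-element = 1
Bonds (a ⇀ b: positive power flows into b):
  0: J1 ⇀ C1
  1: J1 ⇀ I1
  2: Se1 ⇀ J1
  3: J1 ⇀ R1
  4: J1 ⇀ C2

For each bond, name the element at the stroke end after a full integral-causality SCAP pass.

b0 stroke at J1
b1 stroke at I1
b2 stroke at J1
b3 stroke at J1
b4 stroke at J1

bond 2 stroke at J1  (Se1: effort source, stroke at far end)
bond 0 stroke at J1  (prefer integral on C1)
bond 1 stroke at I1  (I1: I, integral causality)
bond 3 stroke at J1  (1-jn J1 has f-setter on 1)
bond 4 stroke at J1  (common-f at J1 fixed by 1)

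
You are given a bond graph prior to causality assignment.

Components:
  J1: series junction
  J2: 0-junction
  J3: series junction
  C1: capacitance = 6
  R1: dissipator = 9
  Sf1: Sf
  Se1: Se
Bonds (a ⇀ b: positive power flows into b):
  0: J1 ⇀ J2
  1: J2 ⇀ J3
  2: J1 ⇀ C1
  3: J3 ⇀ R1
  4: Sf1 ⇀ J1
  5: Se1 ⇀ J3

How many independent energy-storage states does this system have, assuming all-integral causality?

#4 |Sf1  (source Sf1 imposes f)
#5 |J3  (source Se1 imposes e)
#0 |J1  (1-jn J1 has f-setter on 4)
#2 |J1  (J1 flow already set via bond 4)
#1 |J2  (J2 needs exactly one e-in)
#3 |J3  (J3: bond 1 brought flow, rest push out)

1  (C1 all integral)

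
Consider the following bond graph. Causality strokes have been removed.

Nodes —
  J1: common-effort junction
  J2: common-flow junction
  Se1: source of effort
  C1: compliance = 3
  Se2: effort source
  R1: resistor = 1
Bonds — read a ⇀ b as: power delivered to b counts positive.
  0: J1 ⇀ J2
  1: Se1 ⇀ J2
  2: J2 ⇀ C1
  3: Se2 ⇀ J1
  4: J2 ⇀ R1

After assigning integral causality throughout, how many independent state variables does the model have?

bond 1 →J2  (source Se1 imposes e)
bond 3 →J1  (Se2 fixes effort; stroke away)
bond 0 →J2  (J1 effort already set via bond 3)
bond 2 →J2  (C1 integral (e out))
bond 4 →R1  (only one flow-in slot at J2)

1  (C1 all integral)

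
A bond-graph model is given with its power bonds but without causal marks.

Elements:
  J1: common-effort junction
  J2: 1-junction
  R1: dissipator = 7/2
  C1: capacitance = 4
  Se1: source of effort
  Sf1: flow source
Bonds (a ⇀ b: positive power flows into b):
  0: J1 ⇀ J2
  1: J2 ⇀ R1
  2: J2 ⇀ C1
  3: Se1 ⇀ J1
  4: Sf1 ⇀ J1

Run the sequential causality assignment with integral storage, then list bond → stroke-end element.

bond 0 →J2
bond 1 →R1
bond 2 →J2
bond 3 →J1
bond 4 →Sf1

β3 →J1  (Se1 fixes effort; stroke away)
β4 →Sf1  (Sf1: flow source, stroke at near end)
β0 →J2  (J1: bond 3 brought effort, rest push out)
β2 →J2  (C1 integral (e out))
β1 →R1  (J2: last free bond brings flow in)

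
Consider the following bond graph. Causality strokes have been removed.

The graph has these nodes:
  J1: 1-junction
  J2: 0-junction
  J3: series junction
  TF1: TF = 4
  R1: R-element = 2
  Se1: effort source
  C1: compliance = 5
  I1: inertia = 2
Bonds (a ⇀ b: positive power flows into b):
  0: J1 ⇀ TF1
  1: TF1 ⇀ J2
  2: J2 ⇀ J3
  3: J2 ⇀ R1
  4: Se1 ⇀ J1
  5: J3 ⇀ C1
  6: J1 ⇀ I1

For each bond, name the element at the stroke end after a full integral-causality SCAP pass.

bond 0 stroke at J1
bond 1 stroke at TF1
bond 2 stroke at J2
bond 3 stroke at R1
bond 4 stroke at J1
bond 5 stroke at J3
bond 6 stroke at I1

bond 4 stroke at J1  (Se1 fixes effort; stroke away)
bond 5 stroke at J3  (C1: C, integral causality)
bond 2 stroke at J2  (J3: last free bond brings flow in)
bond 1 stroke at TF1  (0-jn J2 has e-setter on 2)
bond 3 stroke at R1  (J2: bond 2 brought effort, rest push out)
bond 0 stroke at J1  (TF1: transformer flips bond 1)
bond 6 stroke at I1  (closing 1-jn rule on J1)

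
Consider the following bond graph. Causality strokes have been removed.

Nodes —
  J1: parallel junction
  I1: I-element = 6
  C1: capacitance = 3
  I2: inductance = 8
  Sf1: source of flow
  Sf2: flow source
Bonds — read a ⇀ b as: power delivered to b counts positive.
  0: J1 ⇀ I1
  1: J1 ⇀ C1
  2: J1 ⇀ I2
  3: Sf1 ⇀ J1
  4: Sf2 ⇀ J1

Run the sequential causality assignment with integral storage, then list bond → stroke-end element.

#0 →I1
#1 →J1
#2 →I2
#3 →Sf1
#4 →Sf2

bond 3 stroke at Sf1  (source Sf1 imposes f)
bond 4 stroke at Sf2  (Sf2 fixes flow; stroke at Sf2)
bond 0 stroke at I1  (I1: I, integral causality)
bond 1 stroke at J1  (C1: C, integral causality)
bond 2 stroke at I2  (0-jn J1 has e-setter on 1)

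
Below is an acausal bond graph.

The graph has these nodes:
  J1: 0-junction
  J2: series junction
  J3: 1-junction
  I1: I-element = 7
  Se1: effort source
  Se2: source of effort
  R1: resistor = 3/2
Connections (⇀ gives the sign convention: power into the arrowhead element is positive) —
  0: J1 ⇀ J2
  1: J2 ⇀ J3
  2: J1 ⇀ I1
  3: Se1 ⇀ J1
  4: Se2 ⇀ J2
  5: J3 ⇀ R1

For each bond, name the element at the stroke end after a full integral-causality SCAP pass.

bond 3 |J1  (Se1 (Se) sets effort on bond)
bond 4 |J2  (Se2: effort source, stroke at far end)
bond 0 |J2  (0-jn J1 has e-setter on 3)
bond 2 |I1  (common-e at J1 fixed by 3)
bond 1 |J3  (closing 1-jn rule on J2)
bond 5 |R1  (J3: last free bond brings flow in)

bond 0 |J2
bond 1 |J3
bond 2 |I1
bond 3 |J1
bond 4 |J2
bond 5 |R1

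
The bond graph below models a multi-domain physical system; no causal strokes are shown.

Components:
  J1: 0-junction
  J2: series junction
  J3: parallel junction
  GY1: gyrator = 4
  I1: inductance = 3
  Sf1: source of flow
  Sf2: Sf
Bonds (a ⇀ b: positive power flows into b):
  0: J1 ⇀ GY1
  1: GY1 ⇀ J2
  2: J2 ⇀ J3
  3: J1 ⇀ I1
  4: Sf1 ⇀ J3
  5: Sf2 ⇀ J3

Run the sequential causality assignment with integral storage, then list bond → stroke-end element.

β4 |Sf1  (source Sf1 imposes f)
β5 |Sf2  (source Sf2 imposes f)
β2 |J3  (only one effort-in slot at J3)
β1 |J2  (J2: bond 2 brought flow, rest push out)
β0 |J1  (GY1 both-in/both-out from 1)
β3 |I1  (J1 effort already set via bond 0)

β0 stroke at J1
β1 stroke at J2
β2 stroke at J3
β3 stroke at I1
β4 stroke at Sf1
β5 stroke at Sf2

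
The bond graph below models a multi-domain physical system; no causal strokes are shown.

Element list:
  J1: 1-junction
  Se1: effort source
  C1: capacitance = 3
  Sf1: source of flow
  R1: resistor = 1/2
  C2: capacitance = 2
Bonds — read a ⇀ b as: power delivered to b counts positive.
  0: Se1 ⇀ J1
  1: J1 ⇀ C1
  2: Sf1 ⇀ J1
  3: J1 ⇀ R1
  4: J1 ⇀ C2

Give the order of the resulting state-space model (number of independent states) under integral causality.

2  (C1, C2 all integral)

bond 0 stroke at J1  (source Se1 imposes e)
bond 2 stroke at Sf1  (Sf1 fixes flow; stroke at Sf1)
bond 1 stroke at J1  (1-jn J1 has f-setter on 2)
bond 3 stroke at J1  (1-jn J1 has f-setter on 2)
bond 4 stroke at J1  (J1: bond 2 brought flow, rest push out)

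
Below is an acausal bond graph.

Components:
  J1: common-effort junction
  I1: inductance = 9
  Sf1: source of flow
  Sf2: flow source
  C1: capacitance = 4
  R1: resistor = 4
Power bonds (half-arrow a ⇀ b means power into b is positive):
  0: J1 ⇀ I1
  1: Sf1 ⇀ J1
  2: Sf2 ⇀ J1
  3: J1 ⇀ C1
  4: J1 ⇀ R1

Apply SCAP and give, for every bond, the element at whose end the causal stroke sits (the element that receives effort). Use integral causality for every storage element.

b1 →Sf1  (Sf1: flow source, stroke at near end)
b2 →Sf2  (source Sf2 imposes f)
b0 →I1  (prefer integral on I1)
b3 →J1  (C1: C, integral causality)
b4 →R1  (common-e at J1 fixed by 3)

bond 0 →I1
bond 1 →Sf1
bond 2 →Sf2
bond 3 →J1
bond 4 →R1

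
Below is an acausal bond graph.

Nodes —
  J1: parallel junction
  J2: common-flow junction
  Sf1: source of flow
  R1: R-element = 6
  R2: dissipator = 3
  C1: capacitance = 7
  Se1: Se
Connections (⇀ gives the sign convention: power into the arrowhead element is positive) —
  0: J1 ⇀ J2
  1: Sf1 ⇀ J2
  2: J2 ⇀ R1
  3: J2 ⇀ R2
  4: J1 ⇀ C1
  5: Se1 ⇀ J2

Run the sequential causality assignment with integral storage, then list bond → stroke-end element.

β1 |Sf1  (source Sf1 imposes f)
β5 |J2  (Se1: effort source, stroke at far end)
β0 |J2  (J2 flow already set via bond 1)
β2 |J2  (1-jn J2 has f-setter on 1)
β3 |J2  (J2: bond 1 brought flow, rest push out)
β4 |J1  (J1 needs exactly one e-in)

b0 stroke at J2
b1 stroke at Sf1
b2 stroke at J2
b3 stroke at J2
b4 stroke at J1
b5 stroke at J2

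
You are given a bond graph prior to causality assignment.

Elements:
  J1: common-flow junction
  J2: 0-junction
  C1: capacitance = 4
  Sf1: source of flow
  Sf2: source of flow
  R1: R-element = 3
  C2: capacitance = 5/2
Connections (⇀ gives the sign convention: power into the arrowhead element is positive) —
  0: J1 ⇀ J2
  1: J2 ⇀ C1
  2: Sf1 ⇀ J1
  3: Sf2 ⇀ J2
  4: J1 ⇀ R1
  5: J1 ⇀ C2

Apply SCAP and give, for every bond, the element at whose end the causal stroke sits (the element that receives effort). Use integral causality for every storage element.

b2 stroke at Sf1  (Sf1 (Sf) sets flow on bond)
b3 stroke at Sf2  (Sf2 (Sf) sets flow on bond)
b0 stroke at J1  (1-jn J1 has f-setter on 2)
b4 stroke at J1  (J1 flow already set via bond 2)
b5 stroke at J1  (J1 flow already set via bond 2)
b1 stroke at J2  (closing 0-jn rule on J2)

bond 0 stroke→J1
bond 1 stroke→J2
bond 2 stroke→Sf1
bond 3 stroke→Sf2
bond 4 stroke→J1
bond 5 stroke→J1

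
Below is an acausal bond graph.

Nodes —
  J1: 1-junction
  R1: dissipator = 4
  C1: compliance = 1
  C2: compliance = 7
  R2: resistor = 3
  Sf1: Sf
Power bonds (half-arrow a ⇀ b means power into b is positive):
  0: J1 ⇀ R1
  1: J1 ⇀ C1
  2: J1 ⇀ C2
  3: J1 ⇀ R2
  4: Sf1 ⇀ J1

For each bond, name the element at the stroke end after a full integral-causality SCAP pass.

β0 stroke at J1
β1 stroke at J1
β2 stroke at J1
β3 stroke at J1
β4 stroke at Sf1

β4 |Sf1  (Sf1 fixes flow; stroke at Sf1)
β0 |J1  (common-f at J1 fixed by 4)
β1 |J1  (J1: bond 4 brought flow, rest push out)
β2 |J1  (J1: bond 4 brought flow, rest push out)
β3 |J1  (common-f at J1 fixed by 4)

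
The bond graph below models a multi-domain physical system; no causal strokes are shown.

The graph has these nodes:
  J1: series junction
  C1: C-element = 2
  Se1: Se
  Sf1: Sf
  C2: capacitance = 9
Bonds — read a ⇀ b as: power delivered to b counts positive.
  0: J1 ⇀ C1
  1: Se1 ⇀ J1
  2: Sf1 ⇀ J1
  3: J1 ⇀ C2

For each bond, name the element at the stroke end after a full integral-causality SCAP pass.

β1 stroke at J1  (source Se1 imposes e)
β2 stroke at Sf1  (Sf1 fixes flow; stroke at Sf1)
β0 stroke at J1  (J1 flow already set via bond 2)
β3 stroke at J1  (J1 flow already set via bond 2)

β0 stroke→J1
β1 stroke→J1
β2 stroke→Sf1
β3 stroke→J1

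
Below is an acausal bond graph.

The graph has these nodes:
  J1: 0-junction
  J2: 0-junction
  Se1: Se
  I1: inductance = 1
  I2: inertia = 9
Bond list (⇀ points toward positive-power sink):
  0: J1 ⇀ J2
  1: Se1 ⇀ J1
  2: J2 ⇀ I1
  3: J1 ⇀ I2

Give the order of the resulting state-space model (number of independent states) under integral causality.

2  (I1, I2 all integral)

b1 →J1  (Se1: effort source, stroke at far end)
b0 →J2  (J1: bond 1 brought effort, rest push out)
b3 →I2  (common-e at J1 fixed by 1)
b2 →I1  (J2 effort already set via bond 0)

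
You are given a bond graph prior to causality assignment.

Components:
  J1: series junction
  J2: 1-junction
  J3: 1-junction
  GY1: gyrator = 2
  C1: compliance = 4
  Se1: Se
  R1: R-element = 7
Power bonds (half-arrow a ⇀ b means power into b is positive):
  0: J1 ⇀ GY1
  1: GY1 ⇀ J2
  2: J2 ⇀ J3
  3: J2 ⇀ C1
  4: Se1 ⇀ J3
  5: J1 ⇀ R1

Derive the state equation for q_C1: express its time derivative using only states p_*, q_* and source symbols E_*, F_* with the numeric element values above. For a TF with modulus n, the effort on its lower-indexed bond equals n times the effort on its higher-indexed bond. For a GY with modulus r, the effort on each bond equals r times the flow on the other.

b4 stroke at J3  (Se1 (Se) sets effort on bond)
b2 stroke at J2  (only one flow-in slot at J3)
b3 stroke at J2  (C1 integral (e out))
b1 stroke at GY1  (closing 1-jn rule on J2)
b0 stroke at GY1  (GY GY1: same side as bond 1)
b5 stroke at J1  (common-f at J1 fixed by 0)

dq_C1/dt = 7*E_Se1/4 - 7*q_C1/16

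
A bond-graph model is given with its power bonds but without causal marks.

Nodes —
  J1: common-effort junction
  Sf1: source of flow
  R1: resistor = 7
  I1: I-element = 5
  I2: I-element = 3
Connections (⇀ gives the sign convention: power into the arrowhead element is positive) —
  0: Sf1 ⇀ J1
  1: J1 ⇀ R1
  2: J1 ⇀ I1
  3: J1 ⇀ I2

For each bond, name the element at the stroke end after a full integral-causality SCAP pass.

b0 stroke→Sf1  (Sf1 fixes flow; stroke at Sf1)
b2 stroke→I1  (prefer integral on I1)
b3 stroke→I2  (I2 integral (f out))
b1 stroke→J1  (J1: last free bond brings effort in)

#0 →Sf1
#1 →J1
#2 →I1
#3 →I2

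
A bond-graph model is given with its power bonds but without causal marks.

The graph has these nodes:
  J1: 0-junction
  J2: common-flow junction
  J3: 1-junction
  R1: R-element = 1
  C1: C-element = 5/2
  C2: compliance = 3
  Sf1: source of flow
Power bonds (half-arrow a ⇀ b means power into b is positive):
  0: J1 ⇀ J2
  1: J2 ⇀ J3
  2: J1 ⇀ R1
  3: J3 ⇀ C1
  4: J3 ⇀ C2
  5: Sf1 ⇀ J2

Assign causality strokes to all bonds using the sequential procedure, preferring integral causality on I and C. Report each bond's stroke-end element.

#0 →J2
#1 →J2
#2 →J1
#3 →J3
#4 →J3
#5 →Sf1

β5 stroke at Sf1  (Sf1: flow source, stroke at near end)
β0 stroke at J2  (common-f at J2 fixed by 5)
β1 stroke at J2  (1-jn J2 has f-setter on 5)
β3 stroke at J3  (common-f at J3 fixed by 1)
β4 stroke at J3  (1-jn J3 has f-setter on 1)
β2 stroke at J1  (J1 needs exactly one e-in)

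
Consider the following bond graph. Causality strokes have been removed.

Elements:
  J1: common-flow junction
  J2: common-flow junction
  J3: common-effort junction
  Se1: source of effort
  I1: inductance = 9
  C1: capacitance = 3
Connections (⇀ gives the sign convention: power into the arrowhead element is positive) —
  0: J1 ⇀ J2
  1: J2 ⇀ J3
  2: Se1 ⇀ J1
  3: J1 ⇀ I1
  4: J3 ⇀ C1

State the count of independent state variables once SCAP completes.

2  (C1, I1 all integral)

b2 stroke at J1  (Se1 fixes effort; stroke away)
b3 stroke at I1  (prefer integral on I1)
b0 stroke at J1  (common-f at J1 fixed by 3)
b1 stroke at J2  (J2: bond 0 brought flow, rest push out)
b4 stroke at J3  (only one effort-in slot at J3)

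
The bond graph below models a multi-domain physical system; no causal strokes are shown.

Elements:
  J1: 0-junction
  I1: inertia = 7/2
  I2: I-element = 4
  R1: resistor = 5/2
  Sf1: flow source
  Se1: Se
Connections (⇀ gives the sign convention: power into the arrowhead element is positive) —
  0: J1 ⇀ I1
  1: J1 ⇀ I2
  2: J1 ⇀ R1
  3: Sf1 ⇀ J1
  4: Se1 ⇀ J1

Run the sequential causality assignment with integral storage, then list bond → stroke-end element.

b3 stroke→Sf1  (Sf1 fixes flow; stroke at Sf1)
b4 stroke→J1  (Se1 fixes effort; stroke away)
b0 stroke→I1  (0-jn J1 has e-setter on 4)
b1 stroke→I2  (0-jn J1 has e-setter on 4)
b2 stroke→R1  (J1 effort already set via bond 4)

β0 stroke→I1
β1 stroke→I2
β2 stroke→R1
β3 stroke→Sf1
β4 stroke→J1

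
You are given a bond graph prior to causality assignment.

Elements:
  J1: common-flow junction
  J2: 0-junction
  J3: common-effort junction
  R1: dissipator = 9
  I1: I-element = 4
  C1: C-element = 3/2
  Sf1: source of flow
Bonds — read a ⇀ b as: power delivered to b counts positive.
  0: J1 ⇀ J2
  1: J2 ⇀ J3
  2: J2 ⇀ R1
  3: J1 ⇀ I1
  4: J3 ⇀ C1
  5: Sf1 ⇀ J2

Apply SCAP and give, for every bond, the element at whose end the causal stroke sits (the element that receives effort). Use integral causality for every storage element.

b0 stroke→J1
b1 stroke→J2
b2 stroke→R1
b3 stroke→I1
b4 stroke→J3
b5 stroke→Sf1

β5 |Sf1  (Sf1 (Sf) sets flow on bond)
β3 |I1  (I1 integral (f out))
β0 |J1  (common-f at J1 fixed by 3)
β4 |J3  (C1 outputs effort q/C1)
β1 |J2  (common-e at J3 fixed by 4)
β2 |R1  (J2: bond 1 brought effort, rest push out)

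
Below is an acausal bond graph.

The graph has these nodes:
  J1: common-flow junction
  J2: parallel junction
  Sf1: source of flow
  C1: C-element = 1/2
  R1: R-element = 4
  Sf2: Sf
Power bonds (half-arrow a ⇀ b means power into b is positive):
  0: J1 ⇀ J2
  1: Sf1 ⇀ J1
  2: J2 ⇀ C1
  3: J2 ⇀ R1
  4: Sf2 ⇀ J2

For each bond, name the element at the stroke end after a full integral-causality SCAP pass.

bond 1 →Sf1  (Sf1 fixes flow; stroke at Sf1)
bond 4 →Sf2  (source Sf2 imposes f)
bond 0 →J1  (J1 flow already set via bond 1)
bond 2 →J2  (C1 integral (e out))
bond 3 →R1  (0-jn J2 has e-setter on 2)

bond 0 stroke at J1
bond 1 stroke at Sf1
bond 2 stroke at J2
bond 3 stroke at R1
bond 4 stroke at Sf2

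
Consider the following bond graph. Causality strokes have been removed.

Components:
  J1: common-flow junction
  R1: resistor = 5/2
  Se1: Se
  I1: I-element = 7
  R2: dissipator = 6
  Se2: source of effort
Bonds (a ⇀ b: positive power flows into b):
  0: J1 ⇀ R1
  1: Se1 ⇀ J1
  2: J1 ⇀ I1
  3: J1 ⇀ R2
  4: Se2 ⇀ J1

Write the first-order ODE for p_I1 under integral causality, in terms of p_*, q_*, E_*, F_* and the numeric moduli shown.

bond 1 →J1  (source Se1 imposes e)
bond 4 →J1  (source Se2 imposes e)
bond 2 →I1  (I1 integral (f out))
bond 0 →J1  (1-jn J1 has f-setter on 2)
bond 3 →J1  (common-f at J1 fixed by 2)

dp_I1/dt = E_Se1 + E_Se2 - 17*p_I1/14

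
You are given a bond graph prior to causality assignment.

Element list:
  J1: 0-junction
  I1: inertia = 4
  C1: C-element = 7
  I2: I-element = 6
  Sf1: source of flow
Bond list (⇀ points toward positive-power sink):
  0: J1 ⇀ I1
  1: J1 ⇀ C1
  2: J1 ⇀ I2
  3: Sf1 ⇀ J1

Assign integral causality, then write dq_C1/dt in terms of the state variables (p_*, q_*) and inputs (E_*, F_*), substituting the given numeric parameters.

bond 3 →Sf1  (Sf1 (Sf) sets flow on bond)
bond 0 →I1  (I1 outputs flow p/I1)
bond 1 →J1  (C1 outputs effort q/C1)
bond 2 →I2  (0-jn J1 has e-setter on 1)

dq_C1/dt = F_Sf1 - p_I1/4 - p_I2/6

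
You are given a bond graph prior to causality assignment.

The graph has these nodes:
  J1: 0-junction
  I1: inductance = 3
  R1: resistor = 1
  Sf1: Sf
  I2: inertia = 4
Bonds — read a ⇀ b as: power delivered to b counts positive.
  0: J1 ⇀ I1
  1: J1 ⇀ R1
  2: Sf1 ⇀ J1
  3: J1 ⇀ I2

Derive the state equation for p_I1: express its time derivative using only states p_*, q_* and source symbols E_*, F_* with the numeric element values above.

b2 stroke at Sf1  (Sf1 fixes flow; stroke at Sf1)
b0 stroke at I1  (prefer integral on I1)
b3 stroke at I2  (I2: I, integral causality)
b1 stroke at J1  (J1: last free bond brings effort in)

dp_I1/dt = F_Sf1 - p_I1/3 - p_I2/4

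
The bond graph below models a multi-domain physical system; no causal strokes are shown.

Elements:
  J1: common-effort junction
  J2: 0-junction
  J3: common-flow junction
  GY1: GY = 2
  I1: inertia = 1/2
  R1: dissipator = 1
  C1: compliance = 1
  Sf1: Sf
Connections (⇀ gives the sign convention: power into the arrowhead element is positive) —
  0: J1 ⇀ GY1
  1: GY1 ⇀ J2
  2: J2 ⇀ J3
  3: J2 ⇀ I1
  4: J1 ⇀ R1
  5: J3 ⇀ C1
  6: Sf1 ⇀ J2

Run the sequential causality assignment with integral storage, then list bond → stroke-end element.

bond 6 |Sf1  (Sf1 fixes flow; stroke at Sf1)
bond 3 |I1  (I1: I, integral causality)
bond 5 |J3  (C1 outputs effort q/C1)
bond 2 |J2  (J3 needs exactly one f-in)
bond 1 |GY1  (common-e at J2 fixed by 2)
bond 0 |GY1  (GY1 both-in/both-out from 1)
bond 4 |J1  (J1 needs exactly one e-in)

b0 |GY1
b1 |GY1
b2 |J2
b3 |I1
b4 |J1
b5 |J3
b6 |Sf1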